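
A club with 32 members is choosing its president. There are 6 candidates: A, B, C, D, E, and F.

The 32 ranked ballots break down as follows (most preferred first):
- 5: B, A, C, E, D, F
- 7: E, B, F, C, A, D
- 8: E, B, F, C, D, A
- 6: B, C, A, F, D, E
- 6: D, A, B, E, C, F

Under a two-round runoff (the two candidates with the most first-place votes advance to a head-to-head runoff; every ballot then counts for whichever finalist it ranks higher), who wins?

Round 1 first-place votes: A 0, B 11, C 0, D 6, E 15, F 0. E and B advance.
Runoff: E is ranked above B on 15 ballots, B above E on 17.

B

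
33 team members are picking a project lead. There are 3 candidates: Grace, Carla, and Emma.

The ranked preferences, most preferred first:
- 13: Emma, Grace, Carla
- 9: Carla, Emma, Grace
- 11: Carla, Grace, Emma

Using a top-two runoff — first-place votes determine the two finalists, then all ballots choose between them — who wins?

Round 1 first-place votes: Grace 0, Carla 20, Emma 13. Carla and Emma advance.
Runoff: Carla is ranked above Emma on 20 ballots, Emma above Carla on 13.

Carla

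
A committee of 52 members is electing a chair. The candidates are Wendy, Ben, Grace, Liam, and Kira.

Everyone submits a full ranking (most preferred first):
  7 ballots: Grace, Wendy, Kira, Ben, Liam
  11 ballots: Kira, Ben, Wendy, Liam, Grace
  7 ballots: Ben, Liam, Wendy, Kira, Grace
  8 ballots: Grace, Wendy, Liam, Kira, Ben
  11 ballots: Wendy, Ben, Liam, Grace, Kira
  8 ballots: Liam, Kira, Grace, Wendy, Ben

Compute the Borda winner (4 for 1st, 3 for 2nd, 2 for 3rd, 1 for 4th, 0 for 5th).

Wendy: 7×3 + 11×2 + 7×2 + 8×3 + 11×4 + 8×1 = 133
Ben: 7×1 + 11×3 + 7×4 + 8×0 + 11×3 + 8×0 = 101
Grace: 7×4 + 11×0 + 7×0 + 8×4 + 11×1 + 8×2 = 87
Liam: 7×0 + 11×1 + 7×3 + 8×2 + 11×2 + 8×4 = 102
Kira: 7×2 + 11×4 + 7×1 + 8×1 + 11×0 + 8×3 = 97

Wendy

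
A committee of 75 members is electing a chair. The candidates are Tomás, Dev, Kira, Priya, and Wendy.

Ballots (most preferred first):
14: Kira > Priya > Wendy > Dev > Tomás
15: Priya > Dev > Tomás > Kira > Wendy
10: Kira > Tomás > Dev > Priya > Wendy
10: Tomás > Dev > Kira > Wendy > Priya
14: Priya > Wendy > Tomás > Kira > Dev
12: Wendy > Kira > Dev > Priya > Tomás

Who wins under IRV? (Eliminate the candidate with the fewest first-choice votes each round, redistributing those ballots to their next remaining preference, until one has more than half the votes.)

Round 1: Tomás 10, Dev 0, Kira 24, Priya 29, Wendy 12. Dev eliminated.
Round 2: Tomás 10, Kira 24, Priya 29, Wendy 12. Tomás eliminated.
Round 3: Kira 34, Priya 29, Wendy 12. Wendy eliminated.
Round 4: Kira 46, Priya 29. Kira has a majority (≥38).

Kira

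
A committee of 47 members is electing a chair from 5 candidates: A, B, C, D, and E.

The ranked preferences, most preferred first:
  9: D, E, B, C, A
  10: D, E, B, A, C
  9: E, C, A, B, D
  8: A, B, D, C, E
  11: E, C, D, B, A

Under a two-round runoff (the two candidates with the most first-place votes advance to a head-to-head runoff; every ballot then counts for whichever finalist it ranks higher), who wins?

Round 1 first-place votes: A 8, B 0, C 0, D 19, E 20. E and D advance.
Runoff: E is ranked above D on 20 ballots, D above E on 27.

D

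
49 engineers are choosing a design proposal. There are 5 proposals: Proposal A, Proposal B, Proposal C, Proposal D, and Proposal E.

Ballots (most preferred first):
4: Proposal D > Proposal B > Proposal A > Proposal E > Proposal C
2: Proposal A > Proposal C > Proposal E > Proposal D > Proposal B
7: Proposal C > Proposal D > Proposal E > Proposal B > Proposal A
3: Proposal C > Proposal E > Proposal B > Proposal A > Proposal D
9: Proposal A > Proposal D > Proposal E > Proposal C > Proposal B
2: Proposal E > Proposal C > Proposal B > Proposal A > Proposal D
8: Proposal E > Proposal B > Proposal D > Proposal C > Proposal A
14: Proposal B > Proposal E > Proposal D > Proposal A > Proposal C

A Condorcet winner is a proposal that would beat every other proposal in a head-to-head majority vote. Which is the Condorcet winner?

Proposal E vs Proposal A: 34–15
Proposal E vs Proposal B: 31–18
Proposal E vs Proposal C: 37–12
Proposal E vs Proposal D: 29–20
Proposal E beats every other proposal.

Proposal E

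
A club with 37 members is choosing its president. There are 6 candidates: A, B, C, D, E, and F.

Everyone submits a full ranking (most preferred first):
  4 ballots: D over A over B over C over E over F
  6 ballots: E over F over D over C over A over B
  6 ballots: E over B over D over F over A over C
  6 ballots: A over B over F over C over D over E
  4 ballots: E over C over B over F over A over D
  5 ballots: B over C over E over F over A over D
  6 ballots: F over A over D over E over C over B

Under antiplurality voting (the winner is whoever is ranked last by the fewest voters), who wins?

A

Last-place votes: A 0, B 12, C 6, D 9, E 6, F 4.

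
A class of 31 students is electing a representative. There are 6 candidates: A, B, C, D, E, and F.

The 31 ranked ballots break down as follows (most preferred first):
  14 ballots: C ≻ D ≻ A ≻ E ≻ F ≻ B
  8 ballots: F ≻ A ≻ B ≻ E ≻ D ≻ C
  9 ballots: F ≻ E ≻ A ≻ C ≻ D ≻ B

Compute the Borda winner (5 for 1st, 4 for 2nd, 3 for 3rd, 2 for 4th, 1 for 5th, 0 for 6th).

A: 14×3 + 8×4 + 9×3 = 101
B: 14×0 + 8×3 + 9×0 = 24
C: 14×5 + 8×0 + 9×2 = 88
D: 14×4 + 8×1 + 9×1 = 73
E: 14×2 + 8×2 + 9×4 = 80
F: 14×1 + 8×5 + 9×5 = 99

A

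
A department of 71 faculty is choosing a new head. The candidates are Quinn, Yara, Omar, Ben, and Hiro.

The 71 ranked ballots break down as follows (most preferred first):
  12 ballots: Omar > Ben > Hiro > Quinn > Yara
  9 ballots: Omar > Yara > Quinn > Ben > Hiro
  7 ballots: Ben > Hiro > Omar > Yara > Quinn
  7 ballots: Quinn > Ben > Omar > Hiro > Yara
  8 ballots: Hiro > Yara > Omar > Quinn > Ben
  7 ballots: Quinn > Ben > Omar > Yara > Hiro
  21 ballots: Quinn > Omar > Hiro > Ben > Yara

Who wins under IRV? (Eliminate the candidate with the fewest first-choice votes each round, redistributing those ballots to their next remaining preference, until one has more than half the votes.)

Omar

Round 1: Quinn 35, Yara 0, Omar 21, Ben 7, Hiro 8. Yara eliminated.
Round 2: Quinn 35, Omar 21, Ben 7, Hiro 8. Ben eliminated.
Round 3: Quinn 35, Omar 21, Hiro 15. Hiro eliminated.
Round 4: Quinn 35, Omar 36. Omar has a majority (≥36).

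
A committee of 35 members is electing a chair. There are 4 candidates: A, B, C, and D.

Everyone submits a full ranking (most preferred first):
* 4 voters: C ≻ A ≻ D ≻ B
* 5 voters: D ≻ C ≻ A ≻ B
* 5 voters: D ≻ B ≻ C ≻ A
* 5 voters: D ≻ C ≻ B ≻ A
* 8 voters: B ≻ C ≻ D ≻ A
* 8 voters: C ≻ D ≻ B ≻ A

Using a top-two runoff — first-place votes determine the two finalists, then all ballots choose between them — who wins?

C

Round 1 first-place votes: A 0, B 8, C 12, D 15. D and C advance.
Runoff: D is ranked above C on 15 ballots, C above D on 20.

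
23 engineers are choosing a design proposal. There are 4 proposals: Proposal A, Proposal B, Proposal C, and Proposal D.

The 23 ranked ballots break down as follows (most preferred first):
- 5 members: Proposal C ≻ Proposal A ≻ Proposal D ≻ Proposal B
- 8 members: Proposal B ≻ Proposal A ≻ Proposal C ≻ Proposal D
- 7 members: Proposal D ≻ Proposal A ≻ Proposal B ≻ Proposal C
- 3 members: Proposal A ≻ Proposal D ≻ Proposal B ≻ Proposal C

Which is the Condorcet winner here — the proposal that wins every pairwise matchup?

Proposal A

Proposal A vs Proposal B: 15–8
Proposal A vs Proposal C: 18–5
Proposal A vs Proposal D: 16–7
Proposal A beats every other proposal.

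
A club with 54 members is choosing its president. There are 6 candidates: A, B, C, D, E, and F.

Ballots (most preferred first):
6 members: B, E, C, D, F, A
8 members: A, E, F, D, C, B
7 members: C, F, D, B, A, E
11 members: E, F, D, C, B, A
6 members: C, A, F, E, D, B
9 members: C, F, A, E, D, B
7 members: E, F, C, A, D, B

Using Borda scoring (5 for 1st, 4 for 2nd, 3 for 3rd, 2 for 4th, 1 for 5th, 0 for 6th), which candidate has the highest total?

F

A: 6×0 + 8×5 + 7×1 + 11×0 + 6×4 + 9×3 + 7×2 = 112
B: 6×5 + 8×0 + 7×2 + 11×1 + 6×0 + 9×0 + 7×0 = 55
C: 6×3 + 8×1 + 7×5 + 11×2 + 6×5 + 9×5 + 7×3 = 179
D: 6×2 + 8×2 + 7×3 + 11×3 + 6×1 + 9×1 + 7×1 = 104
E: 6×4 + 8×4 + 7×0 + 11×5 + 6×2 + 9×2 + 7×5 = 176
F: 6×1 + 8×3 + 7×4 + 11×4 + 6×3 + 9×4 + 7×4 = 184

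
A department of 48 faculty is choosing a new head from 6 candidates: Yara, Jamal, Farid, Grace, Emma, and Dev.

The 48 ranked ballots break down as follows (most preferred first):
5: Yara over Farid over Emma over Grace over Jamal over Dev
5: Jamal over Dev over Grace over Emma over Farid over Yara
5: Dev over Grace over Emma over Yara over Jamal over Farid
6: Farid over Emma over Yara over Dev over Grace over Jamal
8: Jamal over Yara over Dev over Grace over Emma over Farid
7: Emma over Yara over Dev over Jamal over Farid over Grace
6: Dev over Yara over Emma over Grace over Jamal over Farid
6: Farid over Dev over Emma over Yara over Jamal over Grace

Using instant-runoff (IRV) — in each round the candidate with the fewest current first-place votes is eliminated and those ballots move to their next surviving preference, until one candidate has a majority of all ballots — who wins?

Dev

Round 1: Yara 5, Jamal 13, Farid 12, Grace 0, Emma 7, Dev 11. Grace eliminated.
Round 2: Yara 5, Jamal 13, Farid 12, Emma 7, Dev 11. Yara eliminated.
Round 3: Jamal 13, Farid 17, Emma 7, Dev 11. Emma eliminated.
Round 4: Jamal 13, Farid 17, Dev 18. Jamal eliminated.
Round 5: Farid 17, Dev 31. Dev has a majority (≥25).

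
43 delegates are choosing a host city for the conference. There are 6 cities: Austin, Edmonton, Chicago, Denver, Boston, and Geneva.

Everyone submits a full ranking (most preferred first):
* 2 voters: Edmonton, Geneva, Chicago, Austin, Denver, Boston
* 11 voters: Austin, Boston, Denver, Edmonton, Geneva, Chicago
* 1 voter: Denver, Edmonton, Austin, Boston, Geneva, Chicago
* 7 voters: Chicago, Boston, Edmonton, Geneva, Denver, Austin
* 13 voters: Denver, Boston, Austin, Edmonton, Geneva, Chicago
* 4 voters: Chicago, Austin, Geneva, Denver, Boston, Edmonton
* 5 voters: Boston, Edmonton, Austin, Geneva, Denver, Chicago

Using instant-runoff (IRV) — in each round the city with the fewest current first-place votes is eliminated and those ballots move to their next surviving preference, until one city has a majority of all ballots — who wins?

Round 1: Austin 11, Edmonton 2, Chicago 11, Denver 14, Boston 5, Geneva 0. Geneva eliminated.
Round 2: Austin 11, Edmonton 2, Chicago 11, Denver 14, Boston 5. Edmonton eliminated.
Round 3: Austin 11, Chicago 13, Denver 14, Boston 5. Boston eliminated.
Round 4: Austin 16, Chicago 13, Denver 14. Chicago eliminated.
Round 5: Austin 22, Denver 21. Austin has a majority (≥22).

Austin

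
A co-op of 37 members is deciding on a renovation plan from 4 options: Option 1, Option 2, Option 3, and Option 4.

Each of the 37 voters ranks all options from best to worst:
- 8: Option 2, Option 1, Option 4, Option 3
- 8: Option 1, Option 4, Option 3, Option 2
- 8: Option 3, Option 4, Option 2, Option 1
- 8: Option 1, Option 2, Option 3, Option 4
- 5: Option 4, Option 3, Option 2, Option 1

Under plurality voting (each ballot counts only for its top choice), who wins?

Option 1

First-place votes: Option 1 16, Option 2 8, Option 3 8, Option 4 5.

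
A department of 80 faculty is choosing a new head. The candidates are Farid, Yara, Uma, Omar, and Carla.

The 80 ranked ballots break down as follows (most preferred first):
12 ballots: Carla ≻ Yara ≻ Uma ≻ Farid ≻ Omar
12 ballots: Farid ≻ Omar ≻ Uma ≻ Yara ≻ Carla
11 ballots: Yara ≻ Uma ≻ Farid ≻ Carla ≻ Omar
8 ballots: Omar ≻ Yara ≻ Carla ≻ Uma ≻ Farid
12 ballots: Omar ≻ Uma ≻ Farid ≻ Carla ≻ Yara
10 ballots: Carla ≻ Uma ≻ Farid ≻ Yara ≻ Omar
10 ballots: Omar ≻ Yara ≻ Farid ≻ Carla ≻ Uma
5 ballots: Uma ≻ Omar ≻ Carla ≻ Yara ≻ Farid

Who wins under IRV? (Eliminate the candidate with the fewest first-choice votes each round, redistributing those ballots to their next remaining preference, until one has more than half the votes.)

Farid

Round 1: Farid 12, Yara 11, Uma 5, Omar 30, Carla 22. Uma eliminated.
Round 2: Farid 12, Yara 11, Omar 35, Carla 22. Yara eliminated.
Round 3: Farid 23, Omar 35, Carla 22. Carla eliminated.
Round 4: Farid 45, Omar 35. Farid has a majority (≥41).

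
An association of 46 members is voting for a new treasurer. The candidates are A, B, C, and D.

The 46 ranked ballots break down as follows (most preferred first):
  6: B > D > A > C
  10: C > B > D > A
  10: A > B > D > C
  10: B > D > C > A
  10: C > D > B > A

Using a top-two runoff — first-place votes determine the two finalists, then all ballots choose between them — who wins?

Round 1 first-place votes: A 10, B 16, C 20, D 0. C and B advance.
Runoff: C is ranked above B on 20 ballots, B above C on 26.

B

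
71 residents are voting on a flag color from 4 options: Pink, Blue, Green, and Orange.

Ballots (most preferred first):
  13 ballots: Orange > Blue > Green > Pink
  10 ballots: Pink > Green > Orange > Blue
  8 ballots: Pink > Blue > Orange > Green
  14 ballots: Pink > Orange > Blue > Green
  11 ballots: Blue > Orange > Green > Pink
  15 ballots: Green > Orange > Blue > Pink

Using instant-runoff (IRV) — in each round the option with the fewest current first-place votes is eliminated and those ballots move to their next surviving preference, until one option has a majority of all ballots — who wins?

Orange

Round 1: Pink 32, Blue 11, Green 15, Orange 13. Blue eliminated.
Round 2: Pink 32, Green 15, Orange 24. Green eliminated.
Round 3: Pink 32, Orange 39. Orange has a majority (≥36).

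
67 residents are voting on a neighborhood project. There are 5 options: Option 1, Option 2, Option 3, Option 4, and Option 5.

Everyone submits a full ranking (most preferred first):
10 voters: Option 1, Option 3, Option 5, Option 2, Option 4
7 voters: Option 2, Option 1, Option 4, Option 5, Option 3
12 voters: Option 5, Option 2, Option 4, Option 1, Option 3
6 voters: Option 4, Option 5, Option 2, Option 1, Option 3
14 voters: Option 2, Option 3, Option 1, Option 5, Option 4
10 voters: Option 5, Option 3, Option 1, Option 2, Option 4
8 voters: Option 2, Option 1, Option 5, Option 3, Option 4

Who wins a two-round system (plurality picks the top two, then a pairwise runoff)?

Option 5

Round 1 first-place votes: Option 1 10, Option 2 29, Option 3 0, Option 4 6, Option 5 22. Option 2 and Option 5 advance.
Runoff: Option 2 is ranked above Option 5 on 29 ballots, Option 5 above Option 2 on 38.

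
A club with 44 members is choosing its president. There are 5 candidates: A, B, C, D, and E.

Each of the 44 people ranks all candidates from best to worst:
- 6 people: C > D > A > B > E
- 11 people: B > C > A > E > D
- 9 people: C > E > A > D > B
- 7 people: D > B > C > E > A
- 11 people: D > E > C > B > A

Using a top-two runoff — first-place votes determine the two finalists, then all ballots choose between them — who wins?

Round 1 first-place votes: A 0, B 11, C 15, D 18, E 0. D and C advance.
Runoff: D is ranked above C on 18 ballots, C above D on 26.

C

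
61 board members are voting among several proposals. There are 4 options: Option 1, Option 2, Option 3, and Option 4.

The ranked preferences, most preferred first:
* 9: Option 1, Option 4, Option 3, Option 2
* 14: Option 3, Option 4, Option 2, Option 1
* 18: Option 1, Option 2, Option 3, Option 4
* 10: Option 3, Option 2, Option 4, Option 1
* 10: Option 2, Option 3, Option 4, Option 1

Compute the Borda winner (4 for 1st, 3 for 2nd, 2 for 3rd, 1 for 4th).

Option 1: 9×4 + 14×1 + 18×4 + 10×1 + 10×1 = 142
Option 2: 9×1 + 14×2 + 18×3 + 10×3 + 10×4 = 161
Option 3: 9×2 + 14×4 + 18×2 + 10×4 + 10×3 = 180
Option 4: 9×3 + 14×3 + 18×1 + 10×2 + 10×2 = 127

Option 3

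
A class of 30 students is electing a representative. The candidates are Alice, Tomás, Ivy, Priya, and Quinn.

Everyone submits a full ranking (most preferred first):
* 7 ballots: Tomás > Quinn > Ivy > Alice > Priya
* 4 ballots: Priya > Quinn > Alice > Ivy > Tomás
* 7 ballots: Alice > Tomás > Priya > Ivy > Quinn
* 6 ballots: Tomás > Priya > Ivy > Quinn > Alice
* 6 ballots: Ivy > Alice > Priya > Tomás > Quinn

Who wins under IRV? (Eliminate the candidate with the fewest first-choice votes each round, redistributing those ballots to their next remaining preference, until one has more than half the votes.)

Alice

Round 1: Alice 7, Tomás 13, Ivy 6, Priya 4, Quinn 0. Quinn eliminated.
Round 2: Alice 7, Tomás 13, Ivy 6, Priya 4. Priya eliminated.
Round 3: Alice 11, Tomás 13, Ivy 6. Ivy eliminated.
Round 4: Alice 17, Tomás 13. Alice has a majority (≥16).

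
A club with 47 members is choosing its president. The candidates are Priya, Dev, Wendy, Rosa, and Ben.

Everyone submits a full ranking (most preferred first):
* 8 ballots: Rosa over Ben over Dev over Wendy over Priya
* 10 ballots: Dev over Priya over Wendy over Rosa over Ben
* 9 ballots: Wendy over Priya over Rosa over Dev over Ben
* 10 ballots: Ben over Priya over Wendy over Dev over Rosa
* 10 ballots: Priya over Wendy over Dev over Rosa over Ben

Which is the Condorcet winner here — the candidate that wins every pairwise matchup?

Priya

Priya vs Dev: 29–18
Priya vs Wendy: 30–17
Priya vs Rosa: 39–8
Priya vs Ben: 29–18
Priya beats every other candidate.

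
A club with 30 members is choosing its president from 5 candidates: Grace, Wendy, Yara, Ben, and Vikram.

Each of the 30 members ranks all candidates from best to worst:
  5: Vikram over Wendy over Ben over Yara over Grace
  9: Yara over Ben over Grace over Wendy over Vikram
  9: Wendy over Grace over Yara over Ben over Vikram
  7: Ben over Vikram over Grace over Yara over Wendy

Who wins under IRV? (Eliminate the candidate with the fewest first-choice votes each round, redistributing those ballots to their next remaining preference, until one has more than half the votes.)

Round 1: Grace 0, Wendy 9, Yara 9, Ben 7, Vikram 5. Grace eliminated.
Round 2: Wendy 9, Yara 9, Ben 7, Vikram 5. Vikram eliminated.
Round 3: Wendy 14, Yara 9, Ben 7. Ben eliminated.
Round 4: Wendy 14, Yara 16. Yara has a majority (≥16).

Yara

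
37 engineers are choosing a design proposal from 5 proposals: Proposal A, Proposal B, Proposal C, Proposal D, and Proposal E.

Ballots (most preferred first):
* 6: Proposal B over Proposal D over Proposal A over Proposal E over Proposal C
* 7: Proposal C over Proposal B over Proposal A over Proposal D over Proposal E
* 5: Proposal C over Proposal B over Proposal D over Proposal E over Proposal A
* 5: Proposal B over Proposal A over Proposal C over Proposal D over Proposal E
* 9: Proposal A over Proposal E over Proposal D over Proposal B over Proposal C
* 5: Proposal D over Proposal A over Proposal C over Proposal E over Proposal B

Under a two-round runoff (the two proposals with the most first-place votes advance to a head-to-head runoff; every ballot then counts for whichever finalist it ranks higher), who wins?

Proposal B

Round 1 first-place votes: Proposal A 9, Proposal B 11, Proposal C 12, Proposal D 5, Proposal E 0. Proposal C and Proposal B advance.
Runoff: Proposal C is ranked above Proposal B on 17 ballots, Proposal B above Proposal C on 20.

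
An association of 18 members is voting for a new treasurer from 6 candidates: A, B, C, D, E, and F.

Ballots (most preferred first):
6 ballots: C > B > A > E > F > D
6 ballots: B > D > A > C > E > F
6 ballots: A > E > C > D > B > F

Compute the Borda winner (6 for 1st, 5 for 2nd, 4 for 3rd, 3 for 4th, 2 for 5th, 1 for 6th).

A: 6×4 + 6×4 + 6×6 = 84
B: 6×5 + 6×6 + 6×2 = 78
C: 6×6 + 6×3 + 6×4 = 78
D: 6×1 + 6×5 + 6×3 = 54
E: 6×3 + 6×2 + 6×5 = 60
F: 6×2 + 6×1 + 6×1 = 24

A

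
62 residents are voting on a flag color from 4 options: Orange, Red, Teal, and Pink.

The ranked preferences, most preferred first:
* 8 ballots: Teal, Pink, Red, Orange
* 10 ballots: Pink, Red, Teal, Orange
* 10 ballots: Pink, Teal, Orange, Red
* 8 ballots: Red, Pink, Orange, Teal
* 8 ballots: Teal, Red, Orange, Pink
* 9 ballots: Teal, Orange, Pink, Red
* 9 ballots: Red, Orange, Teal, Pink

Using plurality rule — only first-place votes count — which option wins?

Teal

First-place votes: Orange 0, Red 17, Teal 25, Pink 20.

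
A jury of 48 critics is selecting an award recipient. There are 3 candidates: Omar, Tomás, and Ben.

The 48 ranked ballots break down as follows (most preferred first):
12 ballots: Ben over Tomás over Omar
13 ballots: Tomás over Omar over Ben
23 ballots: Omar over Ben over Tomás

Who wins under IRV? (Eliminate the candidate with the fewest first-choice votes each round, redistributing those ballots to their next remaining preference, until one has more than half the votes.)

Round 1: Omar 23, Tomás 13, Ben 12. Ben eliminated.
Round 2: Omar 23, Tomás 25. Tomás has a majority (≥25).

Tomás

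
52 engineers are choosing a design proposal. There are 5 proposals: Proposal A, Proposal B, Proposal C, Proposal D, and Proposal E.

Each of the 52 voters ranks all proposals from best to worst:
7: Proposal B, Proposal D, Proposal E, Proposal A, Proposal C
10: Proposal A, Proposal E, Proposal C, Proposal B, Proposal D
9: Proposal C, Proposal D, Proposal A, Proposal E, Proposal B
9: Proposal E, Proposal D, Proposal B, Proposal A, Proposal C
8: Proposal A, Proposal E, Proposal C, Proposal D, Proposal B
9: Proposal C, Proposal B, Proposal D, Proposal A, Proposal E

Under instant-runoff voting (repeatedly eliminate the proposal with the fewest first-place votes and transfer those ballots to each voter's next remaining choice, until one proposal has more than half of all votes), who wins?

Round 1: Proposal A 18, Proposal B 7, Proposal C 18, Proposal D 0, Proposal E 9. Proposal D eliminated.
Round 2: Proposal A 18, Proposal B 7, Proposal C 18, Proposal E 9. Proposal B eliminated.
Round 3: Proposal A 18, Proposal C 18, Proposal E 16. Proposal E eliminated.
Round 4: Proposal A 34, Proposal C 18. Proposal A has a majority (≥27).

Proposal A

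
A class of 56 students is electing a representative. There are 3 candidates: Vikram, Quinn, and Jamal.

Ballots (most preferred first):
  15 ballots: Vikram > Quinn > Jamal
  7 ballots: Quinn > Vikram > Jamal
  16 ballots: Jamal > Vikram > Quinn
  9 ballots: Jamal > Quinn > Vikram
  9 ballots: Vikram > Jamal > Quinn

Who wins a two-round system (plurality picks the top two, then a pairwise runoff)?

Round 1 first-place votes: Vikram 24, Quinn 7, Jamal 25. Jamal and Vikram advance.
Runoff: Jamal is ranked above Vikram on 25 ballots, Vikram above Jamal on 31.

Vikram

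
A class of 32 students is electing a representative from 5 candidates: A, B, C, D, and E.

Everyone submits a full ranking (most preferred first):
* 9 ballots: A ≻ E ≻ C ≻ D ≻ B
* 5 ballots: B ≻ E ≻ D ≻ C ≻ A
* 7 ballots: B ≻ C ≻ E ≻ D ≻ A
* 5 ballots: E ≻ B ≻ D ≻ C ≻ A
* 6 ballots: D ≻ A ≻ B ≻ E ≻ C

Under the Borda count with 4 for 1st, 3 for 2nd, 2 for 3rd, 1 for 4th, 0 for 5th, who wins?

A: 9×4 + 5×0 + 7×0 + 5×0 + 6×3 = 54
B: 9×0 + 5×4 + 7×4 + 5×3 + 6×2 = 75
C: 9×2 + 5×1 + 7×3 + 5×1 + 6×0 = 49
D: 9×1 + 5×2 + 7×1 + 5×2 + 6×4 = 60
E: 9×3 + 5×3 + 7×2 + 5×4 + 6×1 = 82

E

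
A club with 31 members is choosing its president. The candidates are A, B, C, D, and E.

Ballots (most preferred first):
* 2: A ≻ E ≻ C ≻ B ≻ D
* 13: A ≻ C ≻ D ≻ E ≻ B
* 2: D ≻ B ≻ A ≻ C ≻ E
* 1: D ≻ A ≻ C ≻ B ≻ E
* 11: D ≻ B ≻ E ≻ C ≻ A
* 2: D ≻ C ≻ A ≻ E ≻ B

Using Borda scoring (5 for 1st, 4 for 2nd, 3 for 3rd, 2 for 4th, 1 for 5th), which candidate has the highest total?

A: 2×5 + 13×5 + 2×3 + 1×4 + 11×1 + 2×3 = 102
B: 2×2 + 13×1 + 2×4 + 1×2 + 11×4 + 2×1 = 73
C: 2×3 + 13×4 + 2×2 + 1×3 + 11×2 + 2×4 = 95
D: 2×1 + 13×3 + 2×5 + 1×5 + 11×5 + 2×5 = 121
E: 2×4 + 13×2 + 2×1 + 1×1 + 11×3 + 2×2 = 74

D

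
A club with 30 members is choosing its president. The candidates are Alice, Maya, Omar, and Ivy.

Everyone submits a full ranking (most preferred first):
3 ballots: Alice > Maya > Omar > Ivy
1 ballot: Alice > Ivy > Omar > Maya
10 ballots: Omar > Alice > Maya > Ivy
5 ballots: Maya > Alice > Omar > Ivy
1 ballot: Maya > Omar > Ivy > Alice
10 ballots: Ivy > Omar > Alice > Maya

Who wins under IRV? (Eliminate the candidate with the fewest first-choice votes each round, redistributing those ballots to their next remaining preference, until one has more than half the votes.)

Round 1: Alice 4, Maya 6, Omar 10, Ivy 10. Alice eliminated.
Round 2: Maya 9, Omar 10, Ivy 11. Maya eliminated.
Round 3: Omar 19, Ivy 11. Omar has a majority (≥16).

Omar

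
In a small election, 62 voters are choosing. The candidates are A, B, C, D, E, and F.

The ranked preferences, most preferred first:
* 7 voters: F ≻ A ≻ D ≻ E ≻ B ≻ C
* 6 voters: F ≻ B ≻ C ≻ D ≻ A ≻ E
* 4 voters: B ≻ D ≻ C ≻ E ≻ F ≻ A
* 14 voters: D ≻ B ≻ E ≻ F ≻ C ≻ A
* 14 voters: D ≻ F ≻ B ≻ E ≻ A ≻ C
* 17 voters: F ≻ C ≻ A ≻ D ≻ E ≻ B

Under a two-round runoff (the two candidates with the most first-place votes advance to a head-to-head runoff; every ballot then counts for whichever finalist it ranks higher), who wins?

Round 1 first-place votes: A 0, B 4, C 0, D 28, E 0, F 30. F and D advance.
Runoff: F is ranked above D on 30 ballots, D above F on 32.

D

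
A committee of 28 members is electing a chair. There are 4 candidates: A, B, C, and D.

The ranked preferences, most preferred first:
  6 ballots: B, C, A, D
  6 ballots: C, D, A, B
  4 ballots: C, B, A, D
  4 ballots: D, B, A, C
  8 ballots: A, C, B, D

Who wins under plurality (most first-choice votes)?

C

First-place votes: A 8, B 6, C 10, D 4.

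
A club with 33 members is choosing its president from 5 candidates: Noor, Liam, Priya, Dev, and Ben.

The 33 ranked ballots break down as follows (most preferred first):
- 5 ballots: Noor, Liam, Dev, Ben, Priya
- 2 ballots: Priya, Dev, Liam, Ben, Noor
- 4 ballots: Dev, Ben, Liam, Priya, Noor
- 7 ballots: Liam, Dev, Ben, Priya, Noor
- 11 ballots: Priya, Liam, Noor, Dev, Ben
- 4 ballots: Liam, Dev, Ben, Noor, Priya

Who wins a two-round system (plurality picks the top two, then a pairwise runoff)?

Round 1 first-place votes: Noor 5, Liam 11, Priya 13, Dev 4, Ben 0. Priya and Liam advance.
Runoff: Priya is ranked above Liam on 13 ballots, Liam above Priya on 20.

Liam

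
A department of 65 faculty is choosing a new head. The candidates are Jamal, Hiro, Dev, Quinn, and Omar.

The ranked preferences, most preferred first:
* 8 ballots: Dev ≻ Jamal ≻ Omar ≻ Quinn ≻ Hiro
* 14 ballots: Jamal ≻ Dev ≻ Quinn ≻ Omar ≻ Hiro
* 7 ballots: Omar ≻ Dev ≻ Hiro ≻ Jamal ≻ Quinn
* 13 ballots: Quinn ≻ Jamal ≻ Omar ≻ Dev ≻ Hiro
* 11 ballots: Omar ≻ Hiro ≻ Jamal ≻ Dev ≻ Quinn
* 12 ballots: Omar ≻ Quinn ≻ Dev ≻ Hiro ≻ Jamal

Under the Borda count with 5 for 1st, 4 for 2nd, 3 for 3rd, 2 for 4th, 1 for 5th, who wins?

Jamal: 8×4 + 14×5 + 7×2 + 13×4 + 11×3 + 12×1 = 213
Hiro: 8×1 + 14×1 + 7×3 + 13×1 + 11×4 + 12×2 = 124
Dev: 8×5 + 14×4 + 7×4 + 13×2 + 11×2 + 12×3 = 208
Quinn: 8×2 + 14×3 + 7×1 + 13×5 + 11×1 + 12×4 = 189
Omar: 8×3 + 14×2 + 7×5 + 13×3 + 11×5 + 12×5 = 241

Omar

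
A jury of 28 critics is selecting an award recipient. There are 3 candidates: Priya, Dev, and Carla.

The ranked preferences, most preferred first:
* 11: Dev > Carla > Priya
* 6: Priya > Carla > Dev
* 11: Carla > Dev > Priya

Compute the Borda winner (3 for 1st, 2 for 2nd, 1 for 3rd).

Carla

Priya: 11×1 + 6×3 + 11×1 = 40
Dev: 11×3 + 6×1 + 11×2 = 61
Carla: 11×2 + 6×2 + 11×3 = 67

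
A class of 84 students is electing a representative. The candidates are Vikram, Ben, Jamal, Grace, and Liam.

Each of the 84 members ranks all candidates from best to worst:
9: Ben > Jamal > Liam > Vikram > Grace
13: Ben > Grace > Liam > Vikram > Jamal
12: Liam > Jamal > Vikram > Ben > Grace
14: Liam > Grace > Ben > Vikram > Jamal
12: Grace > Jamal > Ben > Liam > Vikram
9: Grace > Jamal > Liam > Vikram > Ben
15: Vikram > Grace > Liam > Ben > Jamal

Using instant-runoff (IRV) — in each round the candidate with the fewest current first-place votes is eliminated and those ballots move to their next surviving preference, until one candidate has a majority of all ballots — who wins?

Round 1: Vikram 15, Ben 22, Jamal 0, Grace 21, Liam 26. Jamal eliminated.
Round 2: Vikram 15, Ben 22, Grace 21, Liam 26. Vikram eliminated.
Round 3: Ben 22, Grace 36, Liam 26. Ben eliminated.
Round 4: Grace 49, Liam 35. Grace has a majority (≥43).

Grace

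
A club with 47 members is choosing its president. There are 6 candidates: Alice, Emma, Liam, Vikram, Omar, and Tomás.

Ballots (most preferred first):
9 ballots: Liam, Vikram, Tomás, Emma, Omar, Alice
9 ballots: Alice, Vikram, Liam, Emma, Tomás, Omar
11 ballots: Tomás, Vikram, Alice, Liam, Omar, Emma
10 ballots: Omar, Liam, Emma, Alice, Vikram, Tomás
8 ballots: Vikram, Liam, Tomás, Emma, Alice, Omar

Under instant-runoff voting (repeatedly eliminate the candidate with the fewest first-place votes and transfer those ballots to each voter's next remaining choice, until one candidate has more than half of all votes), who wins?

Liam

Round 1: Alice 9, Emma 0, Liam 9, Vikram 8, Omar 10, Tomás 11. Emma eliminated.
Round 2: Alice 9, Liam 9, Vikram 8, Omar 10, Tomás 11. Vikram eliminated.
Round 3: Alice 9, Liam 17, Omar 10, Tomás 11. Alice eliminated.
Round 4: Liam 26, Omar 10, Tomás 11. Liam has a majority (≥24).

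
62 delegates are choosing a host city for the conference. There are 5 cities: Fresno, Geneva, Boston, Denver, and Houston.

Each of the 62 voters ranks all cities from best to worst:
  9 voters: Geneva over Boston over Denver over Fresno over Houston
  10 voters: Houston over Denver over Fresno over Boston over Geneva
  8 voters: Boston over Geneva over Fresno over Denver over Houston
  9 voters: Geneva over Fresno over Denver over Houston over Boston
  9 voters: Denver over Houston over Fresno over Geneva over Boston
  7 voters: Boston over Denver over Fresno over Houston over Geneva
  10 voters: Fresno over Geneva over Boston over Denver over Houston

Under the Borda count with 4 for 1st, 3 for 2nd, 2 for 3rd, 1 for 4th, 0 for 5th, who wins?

Fresno: 9×1 + 10×2 + 8×2 + 9×3 + 9×2 + 7×2 + 10×4 = 144
Geneva: 9×4 + 10×0 + 8×3 + 9×4 + 9×1 + 7×0 + 10×3 = 135
Boston: 9×3 + 10×1 + 8×4 + 9×0 + 9×0 + 7×4 + 10×2 = 117
Denver: 9×2 + 10×3 + 8×1 + 9×2 + 9×4 + 7×3 + 10×1 = 141
Houston: 9×0 + 10×4 + 8×0 + 9×1 + 9×3 + 7×1 + 10×0 = 83

Fresno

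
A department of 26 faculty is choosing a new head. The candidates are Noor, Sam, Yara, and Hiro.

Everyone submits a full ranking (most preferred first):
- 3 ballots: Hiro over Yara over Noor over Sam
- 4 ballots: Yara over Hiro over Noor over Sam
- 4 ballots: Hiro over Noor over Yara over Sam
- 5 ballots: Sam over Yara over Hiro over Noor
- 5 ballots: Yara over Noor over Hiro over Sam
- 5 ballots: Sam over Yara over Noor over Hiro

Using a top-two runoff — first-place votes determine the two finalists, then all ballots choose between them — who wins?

Yara

Round 1 first-place votes: Noor 0, Sam 10, Yara 9, Hiro 7. Sam and Yara advance.
Runoff: Sam is ranked above Yara on 10 ballots, Yara above Sam on 16.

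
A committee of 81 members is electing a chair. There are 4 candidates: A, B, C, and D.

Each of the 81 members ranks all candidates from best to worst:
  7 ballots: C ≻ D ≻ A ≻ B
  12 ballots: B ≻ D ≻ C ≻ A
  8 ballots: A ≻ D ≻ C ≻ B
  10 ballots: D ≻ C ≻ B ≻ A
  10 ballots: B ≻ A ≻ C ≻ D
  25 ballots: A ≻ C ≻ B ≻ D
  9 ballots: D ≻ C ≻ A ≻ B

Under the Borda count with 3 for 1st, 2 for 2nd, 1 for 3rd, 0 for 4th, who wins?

A: 7×1 + 12×0 + 8×3 + 10×0 + 10×2 + 25×3 + 9×1 = 135
B: 7×0 + 12×3 + 8×0 + 10×1 + 10×3 + 25×1 + 9×0 = 101
C: 7×3 + 12×1 + 8×1 + 10×2 + 10×1 + 25×2 + 9×2 = 139
D: 7×2 + 12×2 + 8×2 + 10×3 + 10×0 + 25×0 + 9×3 = 111

C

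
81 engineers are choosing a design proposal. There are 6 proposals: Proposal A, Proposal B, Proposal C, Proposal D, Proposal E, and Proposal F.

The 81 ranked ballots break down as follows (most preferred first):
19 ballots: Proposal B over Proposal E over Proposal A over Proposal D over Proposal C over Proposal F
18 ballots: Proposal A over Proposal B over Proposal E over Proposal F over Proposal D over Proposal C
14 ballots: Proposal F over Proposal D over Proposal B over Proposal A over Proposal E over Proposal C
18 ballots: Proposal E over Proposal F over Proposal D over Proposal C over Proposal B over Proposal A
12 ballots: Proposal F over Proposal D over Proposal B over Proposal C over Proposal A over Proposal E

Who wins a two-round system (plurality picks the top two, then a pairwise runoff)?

Round 1 first-place votes: Proposal A 18, Proposal B 19, Proposal C 0, Proposal D 0, Proposal E 18, Proposal F 26. Proposal F and Proposal B advance.
Runoff: Proposal F is ranked above Proposal B on 44 ballots, Proposal B above Proposal F on 37.

Proposal F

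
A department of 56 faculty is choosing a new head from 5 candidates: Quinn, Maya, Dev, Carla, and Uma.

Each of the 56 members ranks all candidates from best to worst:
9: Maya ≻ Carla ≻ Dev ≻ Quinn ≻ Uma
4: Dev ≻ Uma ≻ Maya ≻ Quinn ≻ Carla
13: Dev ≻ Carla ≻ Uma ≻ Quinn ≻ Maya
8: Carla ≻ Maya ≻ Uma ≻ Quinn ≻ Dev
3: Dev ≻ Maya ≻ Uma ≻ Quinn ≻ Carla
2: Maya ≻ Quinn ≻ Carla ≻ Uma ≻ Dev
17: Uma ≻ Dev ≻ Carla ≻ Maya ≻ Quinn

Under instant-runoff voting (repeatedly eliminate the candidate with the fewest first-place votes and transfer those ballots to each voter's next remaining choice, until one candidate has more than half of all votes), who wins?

Dev

Round 1: Quinn 0, Maya 11, Dev 20, Carla 8, Uma 17. Quinn eliminated.
Round 2: Maya 11, Dev 20, Carla 8, Uma 17. Carla eliminated.
Round 3: Maya 19, Dev 20, Uma 17. Uma eliminated.
Round 4: Maya 19, Dev 37. Dev has a majority (≥29).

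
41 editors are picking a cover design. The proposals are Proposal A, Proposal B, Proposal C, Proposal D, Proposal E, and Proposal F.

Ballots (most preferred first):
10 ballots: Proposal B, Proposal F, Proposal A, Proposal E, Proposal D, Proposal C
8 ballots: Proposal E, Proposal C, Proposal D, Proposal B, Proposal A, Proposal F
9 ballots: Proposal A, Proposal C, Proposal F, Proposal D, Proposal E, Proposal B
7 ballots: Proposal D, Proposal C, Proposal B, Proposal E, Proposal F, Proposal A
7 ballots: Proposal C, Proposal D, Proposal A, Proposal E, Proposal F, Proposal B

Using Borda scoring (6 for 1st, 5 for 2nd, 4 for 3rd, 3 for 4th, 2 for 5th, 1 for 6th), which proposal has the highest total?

Proposal C

Proposal A: 10×4 + 8×2 + 9×6 + 7×1 + 7×4 = 145
Proposal B: 10×6 + 8×3 + 9×1 + 7×4 + 7×1 = 128
Proposal C: 10×1 + 8×5 + 9×5 + 7×5 + 7×6 = 172
Proposal D: 10×2 + 8×4 + 9×3 + 7×6 + 7×5 = 156
Proposal E: 10×3 + 8×6 + 9×2 + 7×3 + 7×3 = 138
Proposal F: 10×5 + 8×1 + 9×4 + 7×2 + 7×2 = 122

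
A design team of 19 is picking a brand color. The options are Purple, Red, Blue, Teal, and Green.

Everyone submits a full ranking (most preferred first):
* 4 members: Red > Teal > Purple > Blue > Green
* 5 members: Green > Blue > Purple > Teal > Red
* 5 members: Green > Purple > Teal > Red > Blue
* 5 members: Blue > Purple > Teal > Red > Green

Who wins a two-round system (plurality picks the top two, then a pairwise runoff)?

Round 1 first-place votes: Purple 0, Red 4, Blue 5, Teal 0, Green 10. Green and Blue advance.
Runoff: Green is ranked above Blue on 10 ballots, Blue above Green on 9.

Green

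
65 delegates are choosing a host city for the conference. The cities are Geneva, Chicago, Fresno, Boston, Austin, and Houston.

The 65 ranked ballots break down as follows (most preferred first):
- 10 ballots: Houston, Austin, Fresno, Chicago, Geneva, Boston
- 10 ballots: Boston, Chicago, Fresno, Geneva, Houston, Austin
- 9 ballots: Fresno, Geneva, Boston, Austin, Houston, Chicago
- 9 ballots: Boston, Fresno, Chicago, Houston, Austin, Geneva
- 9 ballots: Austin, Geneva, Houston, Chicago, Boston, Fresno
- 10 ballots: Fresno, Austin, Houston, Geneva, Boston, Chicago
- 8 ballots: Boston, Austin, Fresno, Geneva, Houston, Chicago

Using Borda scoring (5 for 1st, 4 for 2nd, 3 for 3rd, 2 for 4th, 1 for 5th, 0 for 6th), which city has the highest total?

Fresno

Geneva: 10×1 + 10×2 + 9×4 + 9×0 + 9×4 + 10×2 + 8×2 = 138
Chicago: 10×2 + 10×4 + 9×0 + 9×3 + 9×2 + 10×0 + 8×0 = 105
Fresno: 10×3 + 10×3 + 9×5 + 9×4 + 9×0 + 10×5 + 8×3 = 215
Boston: 10×0 + 10×5 + 9×3 + 9×5 + 9×1 + 10×1 + 8×5 = 181
Austin: 10×4 + 10×0 + 9×2 + 9×1 + 9×5 + 10×4 + 8×4 = 184
Houston: 10×5 + 10×1 + 9×1 + 9×2 + 9×3 + 10×3 + 8×1 = 152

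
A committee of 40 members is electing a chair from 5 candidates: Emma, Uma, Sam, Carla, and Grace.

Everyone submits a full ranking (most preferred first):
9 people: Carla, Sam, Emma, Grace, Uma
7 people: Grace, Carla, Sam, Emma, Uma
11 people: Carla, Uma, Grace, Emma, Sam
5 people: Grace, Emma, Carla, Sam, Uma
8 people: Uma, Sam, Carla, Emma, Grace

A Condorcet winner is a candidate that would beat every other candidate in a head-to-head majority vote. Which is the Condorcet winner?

Carla

Carla vs Emma: 35–5
Carla vs Uma: 32–8
Carla vs Sam: 32–8
Carla vs Grace: 28–12
Carla beats every other candidate.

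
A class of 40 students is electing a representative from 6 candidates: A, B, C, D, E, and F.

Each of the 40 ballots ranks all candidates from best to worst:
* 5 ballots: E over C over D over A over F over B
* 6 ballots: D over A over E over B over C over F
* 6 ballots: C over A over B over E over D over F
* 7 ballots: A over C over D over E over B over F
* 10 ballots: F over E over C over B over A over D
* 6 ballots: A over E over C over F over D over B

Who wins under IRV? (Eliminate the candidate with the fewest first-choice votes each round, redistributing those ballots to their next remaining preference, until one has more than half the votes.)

C

Round 1: A 13, B 0, C 6, D 6, E 5, F 10. B eliminated.
Round 2: A 13, C 6, D 6, E 5, F 10. E eliminated.
Round 3: A 13, C 11, D 6, F 10. D eliminated.
Round 4: A 19, C 11, F 10. F eliminated.
Round 5: A 19, C 21. C has a majority (≥21).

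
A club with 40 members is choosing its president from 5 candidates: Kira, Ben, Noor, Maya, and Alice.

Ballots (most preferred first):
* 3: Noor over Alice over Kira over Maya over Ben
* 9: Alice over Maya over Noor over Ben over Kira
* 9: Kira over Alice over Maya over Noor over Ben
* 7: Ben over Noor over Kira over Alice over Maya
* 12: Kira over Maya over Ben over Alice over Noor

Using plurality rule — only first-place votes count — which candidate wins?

Kira

First-place votes: Kira 21, Ben 7, Noor 3, Maya 0, Alice 9.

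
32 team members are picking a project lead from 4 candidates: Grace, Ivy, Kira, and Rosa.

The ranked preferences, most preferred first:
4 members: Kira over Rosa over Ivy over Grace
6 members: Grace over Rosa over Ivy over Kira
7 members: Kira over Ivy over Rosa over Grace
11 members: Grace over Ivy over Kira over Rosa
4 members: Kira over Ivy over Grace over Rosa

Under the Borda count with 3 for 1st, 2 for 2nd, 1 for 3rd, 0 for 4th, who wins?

Grace: 4×0 + 6×3 + 7×0 + 11×3 + 4×1 = 55
Ivy: 4×1 + 6×1 + 7×2 + 11×2 + 4×2 = 54
Kira: 4×3 + 6×0 + 7×3 + 11×1 + 4×3 = 56
Rosa: 4×2 + 6×2 + 7×1 + 11×0 + 4×0 = 27

Kira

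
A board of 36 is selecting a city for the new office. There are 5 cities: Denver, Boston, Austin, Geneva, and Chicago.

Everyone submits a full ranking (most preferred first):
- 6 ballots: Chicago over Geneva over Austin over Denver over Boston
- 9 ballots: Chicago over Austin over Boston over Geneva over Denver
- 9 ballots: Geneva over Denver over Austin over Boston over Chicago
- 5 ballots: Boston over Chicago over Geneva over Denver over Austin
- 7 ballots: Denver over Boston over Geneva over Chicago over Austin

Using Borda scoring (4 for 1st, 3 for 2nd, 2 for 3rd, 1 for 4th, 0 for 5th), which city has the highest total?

Denver: 6×1 + 9×0 + 9×3 + 5×1 + 7×4 = 66
Boston: 6×0 + 9×2 + 9×1 + 5×4 + 7×3 = 68
Austin: 6×2 + 9×3 + 9×2 + 5×0 + 7×0 = 57
Geneva: 6×3 + 9×1 + 9×4 + 5×2 + 7×2 = 87
Chicago: 6×4 + 9×4 + 9×0 + 5×3 + 7×1 = 82

Geneva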